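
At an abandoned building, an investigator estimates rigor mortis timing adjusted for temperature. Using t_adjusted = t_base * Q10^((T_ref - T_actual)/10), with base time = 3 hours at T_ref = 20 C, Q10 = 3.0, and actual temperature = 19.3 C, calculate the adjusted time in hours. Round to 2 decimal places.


Rigor mortis time adjustment:
Exponent = (T_ref - T_actual) / 10 = (20 - 19.3) / 10 = 0.07
Q10 factor = 3.0^0.07 = 1.07994
t_adjusted = 3 * 1.07994 = 3.24 hours

3.24


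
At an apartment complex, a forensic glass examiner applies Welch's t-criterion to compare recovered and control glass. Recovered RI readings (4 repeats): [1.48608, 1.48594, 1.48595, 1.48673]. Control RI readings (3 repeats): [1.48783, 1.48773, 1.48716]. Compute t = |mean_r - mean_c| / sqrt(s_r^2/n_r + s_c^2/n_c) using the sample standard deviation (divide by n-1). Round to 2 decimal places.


Welch's t-criterion for glass RI comparison:
Recovered mean = sum / n_r = 5.9447 / 4 = 1.486175
Control mean = sum / n_c = 4.46272 / 3 = 1.4875733
Recovered sample variance s_r^2 = 1.40967e-07
Control sample variance s_c^2 = 1.30633e-07
Welch SE (unpooled) = sqrt(s_r^2/n_r + s_c^2/n_c) = sqrt(3.52417e-08 + 4.35444e-08) = sqrt(7.87861e-08) = 0.000280689
|mean_r - mean_c| = 0.00139833
t = 0.00139833 / 0.000280689 = 4.98

4.98


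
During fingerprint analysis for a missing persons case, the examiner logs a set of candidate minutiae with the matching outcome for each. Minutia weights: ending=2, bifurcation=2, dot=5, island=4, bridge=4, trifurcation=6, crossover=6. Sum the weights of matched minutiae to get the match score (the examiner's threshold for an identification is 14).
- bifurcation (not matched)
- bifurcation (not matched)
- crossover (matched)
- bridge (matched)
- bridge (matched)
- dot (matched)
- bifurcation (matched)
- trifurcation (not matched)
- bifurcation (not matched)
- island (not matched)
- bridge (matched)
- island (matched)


Weighted minutiae match score:
  bifurcation: not matched, +0
  bifurcation: not matched, +0
  crossover: matched, +6 (running total 6)
  bridge: matched, +4 (running total 10)
  bridge: matched, +4 (running total 14)
  dot: matched, +5 (running total 19)
  bifurcation: matched, +2 (running total 21)
  trifurcation: not matched, +0
  bifurcation: not matched, +0
  island: not matched, +0
  bridge: matched, +4 (running total 25)
  island: matched, +4 (running total 29)
Total score = 29
Threshold = 14; verdict = identification

29


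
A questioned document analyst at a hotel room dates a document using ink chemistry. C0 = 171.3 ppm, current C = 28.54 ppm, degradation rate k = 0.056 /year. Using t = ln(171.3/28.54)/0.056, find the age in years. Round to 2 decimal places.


Document age estimation:
C0/C = 171.3 / 28.54 = 6.002102
ln(C0/C) = 1.79211
t = 1.79211 / 0.056 = 32.00 years

32.00


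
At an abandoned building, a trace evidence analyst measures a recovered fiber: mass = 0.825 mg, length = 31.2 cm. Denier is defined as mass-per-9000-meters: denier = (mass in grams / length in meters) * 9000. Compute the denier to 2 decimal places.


Denier calculation:
Mass in grams = 0.825 mg / 1000 = 0.000825 g
Length in meters = 31.2 cm / 100 = 0.312 m
Linear density = mass / length = 0.000825 / 0.312 = 0.00264423 g/m
Denier = (g/m) * 9000 = 0.00264423 * 9000 = 23.80

23.80


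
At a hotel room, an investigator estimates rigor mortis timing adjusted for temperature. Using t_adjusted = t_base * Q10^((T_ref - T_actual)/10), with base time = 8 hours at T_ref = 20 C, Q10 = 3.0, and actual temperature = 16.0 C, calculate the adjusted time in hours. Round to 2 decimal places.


Rigor mortis time adjustment:
Exponent = (T_ref - T_actual) / 10 = (20 - 16.0) / 10 = 0.4
Q10 factor = 3.0^0.4 = 1.55185
t_adjusted = 8 * 1.55185 = 12.41 hours

12.41


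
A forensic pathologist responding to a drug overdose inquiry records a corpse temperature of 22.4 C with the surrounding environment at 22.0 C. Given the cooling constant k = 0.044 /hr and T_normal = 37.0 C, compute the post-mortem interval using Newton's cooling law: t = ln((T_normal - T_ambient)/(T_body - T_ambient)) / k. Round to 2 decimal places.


Using Newton's law of cooling:
t = ln((T_normal - T_ambient) / (T_body - T_ambient)) / k
T_normal - T_ambient = 15.0
T_body - T_ambient = 0.4
Ratio = 37.5
ln(ratio) = 3.624341
t = 3.624341 / 0.044 = 82.37 hours

82.37


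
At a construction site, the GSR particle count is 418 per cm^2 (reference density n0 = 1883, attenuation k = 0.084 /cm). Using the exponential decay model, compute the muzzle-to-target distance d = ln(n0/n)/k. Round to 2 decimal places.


GSR distance calculation:
n0/n = 1883 / 418 = 4.504785
ln(n0/n) = 1.50514
d = 1.50514 / 0.084 = 17.92 cm

17.92


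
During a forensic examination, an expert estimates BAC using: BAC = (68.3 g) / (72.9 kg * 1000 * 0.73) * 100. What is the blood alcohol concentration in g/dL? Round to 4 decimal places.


Applying the Widmark formula:
BAC = (dose_g / (body_wt * 1000 * r)) * 100
Denominator = 72.9 * 1000 * 0.73 = 53217
BAC = (68.3 / 53217) * 100
BAC = 0.1283 g/dL

0.1283


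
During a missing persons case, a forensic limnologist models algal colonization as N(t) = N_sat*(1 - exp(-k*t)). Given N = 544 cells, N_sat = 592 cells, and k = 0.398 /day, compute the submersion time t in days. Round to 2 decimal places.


PMSI from diatom colonization curve:
N / N_sat = 544 / 592 = 0.918919
1 - N/N_sat = 0.081081
ln(1 - N/N_sat) = -2.512307
t = -ln(1 - N/N_sat) / k = -(-2.512307) / 0.398 = 6.31 days

6.31


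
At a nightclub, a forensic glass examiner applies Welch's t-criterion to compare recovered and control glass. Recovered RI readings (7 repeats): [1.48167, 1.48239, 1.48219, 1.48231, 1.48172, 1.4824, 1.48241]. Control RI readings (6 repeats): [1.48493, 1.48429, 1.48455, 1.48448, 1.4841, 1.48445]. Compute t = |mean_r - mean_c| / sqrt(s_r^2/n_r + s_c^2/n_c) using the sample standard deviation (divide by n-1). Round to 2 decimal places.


Welch's t-criterion for glass RI comparison:
Recovered mean = sum / n_r = 10.37509 / 7 = 1.4821557
Control mean = sum / n_c = 8.9068 / 6 = 1.4844667
Recovered sample variance s_r^2 = 1.04995e-07
Control sample variance s_c^2 = 7.75467e-08
Welch SE (unpooled) = sqrt(s_r^2/n_r + s_c^2/n_c) = sqrt(1.49993e-08 + 1.29244e-08) = sqrt(2.79237e-08) = 0.000167104
|mean_r - mean_c| = 0.00231095
t = 0.00231095 / 0.000167104 = 13.83

13.83


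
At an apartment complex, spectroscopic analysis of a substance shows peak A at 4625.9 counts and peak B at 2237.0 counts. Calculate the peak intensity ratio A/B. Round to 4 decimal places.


Spectral peak ratio:
Peak A = 4625.9 counts
Peak B = 2237.0 counts
Ratio = 4625.9 / 2237.0 = 2.0679

2.0679


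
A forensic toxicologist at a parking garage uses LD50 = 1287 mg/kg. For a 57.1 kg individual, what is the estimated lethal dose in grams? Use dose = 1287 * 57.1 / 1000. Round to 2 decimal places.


Lethal dose calculation:
Lethal dose = LD50 * body_weight / 1000
= 1287 * 57.1 / 1000
= 73487.7 / 1000
= 73.49 g

73.49


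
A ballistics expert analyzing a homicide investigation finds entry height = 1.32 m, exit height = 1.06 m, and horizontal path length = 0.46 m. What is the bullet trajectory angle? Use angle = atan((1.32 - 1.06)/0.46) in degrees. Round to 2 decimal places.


Bullet trajectory angle:
Height difference = 1.32 - 1.06 = 0.26 m
angle = atan(0.26 / 0.46)
angle = atan(0.565217)
angle = 29.48 degrees

29.48


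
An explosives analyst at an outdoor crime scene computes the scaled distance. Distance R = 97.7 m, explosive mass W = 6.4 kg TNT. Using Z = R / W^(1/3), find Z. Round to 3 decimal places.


Scaled distance calculation:
W^(1/3) = 6.4^(1/3) = 1.856636
Z = R / W^(1/3) = 97.7 / 1.856636
Z = 52.622 m/kg^(1/3)

52.622


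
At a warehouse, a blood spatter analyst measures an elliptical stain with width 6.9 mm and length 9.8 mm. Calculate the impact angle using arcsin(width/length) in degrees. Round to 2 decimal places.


Blood spatter impact angle calculation:
width / length = 6.9 / 9.8 = 0.704082
angle = arcsin(0.704082)
angle = 44.76 degrees

44.76


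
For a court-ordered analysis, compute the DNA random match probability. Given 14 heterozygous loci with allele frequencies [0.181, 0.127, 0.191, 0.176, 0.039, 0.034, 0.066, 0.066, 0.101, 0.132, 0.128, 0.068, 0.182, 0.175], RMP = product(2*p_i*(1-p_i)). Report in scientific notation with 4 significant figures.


Computing RMP for 14 loci:
Locus 1: 2 * 0.181 * 0.819 = 0.296478
Locus 2: 2 * 0.127 * 0.873 = 0.221742
Locus 3: 2 * 0.191 * 0.809 = 0.309038
Locus 4: 2 * 0.176 * 0.824 = 0.290048
Locus 5: 2 * 0.039 * 0.961 = 0.074958
Locus 6: 2 * 0.034 * 0.966 = 0.065688
Locus 7: 2 * 0.066 * 0.934 = 0.123288
Locus 8: 2 * 0.066 * 0.934 = 0.123288
Locus 9: 2 * 0.101 * 0.899 = 0.181598
Locus 10: 2 * 0.132 * 0.868 = 0.229152
Locus 11: 2 * 0.128 * 0.872 = 0.223232
Locus 12: 2 * 0.068 * 0.932 = 0.126752
Locus 13: 2 * 0.182 * 0.818 = 0.297752
Locus 14: 2 * 0.175 * 0.825 = 0.28875
RMP = 4.465e-11

4.465e-11


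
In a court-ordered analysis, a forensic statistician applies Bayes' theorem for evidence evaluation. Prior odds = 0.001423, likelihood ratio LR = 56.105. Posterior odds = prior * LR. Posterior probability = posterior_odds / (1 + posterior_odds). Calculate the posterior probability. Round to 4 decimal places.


Bayesian evidence evaluation:
Posterior odds = prior_odds * LR = 0.001423 * 56.105 = 0.07983741
Posterior probability = posterior_odds / (1 + posterior_odds)
= 0.07983741 / (1 + 0.07983741)
= 0.07983741 / 1.07983741
= 0.0739

0.0739


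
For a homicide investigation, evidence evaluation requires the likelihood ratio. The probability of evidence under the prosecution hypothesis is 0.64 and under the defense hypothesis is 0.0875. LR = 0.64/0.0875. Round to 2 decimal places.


Likelihood ratio calculation:
LR = P(E|Hp) / P(E|Hd)
LR = 0.64 / 0.0875
LR = 7.31

7.31


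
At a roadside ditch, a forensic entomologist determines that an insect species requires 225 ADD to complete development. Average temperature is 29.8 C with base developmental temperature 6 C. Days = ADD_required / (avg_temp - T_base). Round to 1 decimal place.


Insect development time:
Effective temperature = avg_temp - T_base = 29.8 - 6 = 23.8 C
Days = ADD / effective_temp = 225 / 23.8 = 9.5 days

9.5


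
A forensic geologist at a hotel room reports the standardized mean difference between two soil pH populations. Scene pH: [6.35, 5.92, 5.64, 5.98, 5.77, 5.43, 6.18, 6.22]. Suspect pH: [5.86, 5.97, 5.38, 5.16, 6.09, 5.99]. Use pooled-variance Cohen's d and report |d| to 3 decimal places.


Pooled-variance Cohen's d for soil pH comparison:
Scene mean = 47.49 / 8 = 5.93625
Suspect mean = 34.45 / 6 = 5.741667
Scene sample variance s_s^2 = 0.097855
Suspect sample variance s_c^2 = 0.143657
Pooled variance = ((n_s-1)*s_s^2 + (n_c-1)*s_c^2) / (n_s + n_c - 2) = 0.116939
Pooled SD = sqrt(0.116939) = 0.341963
Mean difference = 0.194583
|d| = |0.194583| / 0.341963 = 0.569

0.569


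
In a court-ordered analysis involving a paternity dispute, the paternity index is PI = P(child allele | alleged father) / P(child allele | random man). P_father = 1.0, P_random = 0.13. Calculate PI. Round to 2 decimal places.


Paternity Index calculation:
PI = P(allele|father) / P(allele|random)
PI = 1.0 / 0.13
PI = 7.69

7.69


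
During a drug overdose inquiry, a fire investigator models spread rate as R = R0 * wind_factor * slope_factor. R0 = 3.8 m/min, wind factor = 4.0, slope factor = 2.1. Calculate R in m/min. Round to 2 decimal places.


Fire spread rate calculation:
R = R0 * wind_factor * slope_factor
= 3.8 * 4.0 * 2.1
= 15.2 * 2.1
= 31.92 m/min

31.92


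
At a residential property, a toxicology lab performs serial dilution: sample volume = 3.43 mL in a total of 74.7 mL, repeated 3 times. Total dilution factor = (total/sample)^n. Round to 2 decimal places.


Dilution factor calculation:
Single dilution = V_total / V_sample = 74.7 / 3.43 ≈ 21.778426
Number of dilutions = 3
Total DF = (74.7 / 3.43)^3 (full precision, rounded at the end) = 10329.50

10329.50


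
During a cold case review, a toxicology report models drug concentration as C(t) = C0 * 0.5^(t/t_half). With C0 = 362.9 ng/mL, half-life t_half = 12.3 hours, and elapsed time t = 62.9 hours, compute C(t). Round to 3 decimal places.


Drug concentration decay:
Number of half-lives = t / t_half = 62.9 / 12.3 = 5.113821
Decay factor = 0.5^5.113821 = 0.02887929
C(t) = 362.9 * 0.02887929 = 10.480 ng/mL

10.480


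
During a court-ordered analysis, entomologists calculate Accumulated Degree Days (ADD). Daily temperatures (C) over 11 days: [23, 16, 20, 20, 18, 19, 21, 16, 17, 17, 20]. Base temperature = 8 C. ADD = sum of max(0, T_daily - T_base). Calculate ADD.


Computing ADD day by day:
Day 1: max(0, 23 - 8) = 15
Day 2: max(0, 16 - 8) = 8
Day 3: max(0, 20 - 8) = 12
Day 4: max(0, 20 - 8) = 12
Day 5: max(0, 18 - 8) = 10
Day 6: max(0, 19 - 8) = 11
Day 7: max(0, 21 - 8) = 13
Day 8: max(0, 16 - 8) = 8
Day 9: max(0, 17 - 8) = 9
Day 10: max(0, 17 - 8) = 9
Day 11: max(0, 20 - 8) = 12
Total ADD = 119

119


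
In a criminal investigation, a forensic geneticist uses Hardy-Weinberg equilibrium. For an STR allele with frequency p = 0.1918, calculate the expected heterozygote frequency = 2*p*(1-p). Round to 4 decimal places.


Hardy-Weinberg heterozygote frequency:
q = 1 - p = 1 - 0.1918 = 0.8082
2pq = 2 * 0.1918 * 0.8082 = 0.3100

0.3100


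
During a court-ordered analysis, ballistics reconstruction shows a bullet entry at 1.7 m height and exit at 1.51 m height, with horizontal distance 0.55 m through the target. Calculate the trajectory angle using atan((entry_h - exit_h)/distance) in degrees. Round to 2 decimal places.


Bullet trajectory angle:
Height difference = 1.7 - 1.51 = 0.19 m
angle = atan(0.19 / 0.55)
angle = atan(0.345455)
angle = 19.06 degrees

19.06


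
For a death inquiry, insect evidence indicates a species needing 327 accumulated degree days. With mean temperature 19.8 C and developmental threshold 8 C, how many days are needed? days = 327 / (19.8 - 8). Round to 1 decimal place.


Insect development time:
Effective temperature = avg_temp - T_base = 19.8 - 8 = 11.8 C
Days = ADD / effective_temp = 327 / 11.8 = 27.7 days

27.7


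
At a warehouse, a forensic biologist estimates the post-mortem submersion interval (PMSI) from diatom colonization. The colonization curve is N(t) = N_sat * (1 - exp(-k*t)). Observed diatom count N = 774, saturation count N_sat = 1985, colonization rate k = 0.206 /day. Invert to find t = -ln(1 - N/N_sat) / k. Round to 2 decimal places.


PMSI from diatom colonization curve:
N / N_sat = 774 / 1985 = 0.389924
1 - N/N_sat = 0.610076
ln(1 - N/N_sat) = -0.494172
t = -ln(1 - N/N_sat) / k = -(-0.494172) / 0.206 = 2.40 days

2.40


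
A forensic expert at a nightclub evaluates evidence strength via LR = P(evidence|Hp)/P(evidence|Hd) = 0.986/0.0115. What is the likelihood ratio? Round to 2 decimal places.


Likelihood ratio calculation:
LR = P(E|Hp) / P(E|Hd)
LR = 0.986 / 0.0115
LR = 85.74

85.74


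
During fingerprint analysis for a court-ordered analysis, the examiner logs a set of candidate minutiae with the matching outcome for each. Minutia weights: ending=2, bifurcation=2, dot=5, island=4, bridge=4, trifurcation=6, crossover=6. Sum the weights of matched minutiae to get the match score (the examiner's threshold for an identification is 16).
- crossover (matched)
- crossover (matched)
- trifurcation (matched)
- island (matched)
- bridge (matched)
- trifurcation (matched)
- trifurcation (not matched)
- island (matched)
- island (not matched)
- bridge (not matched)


Weighted minutiae match score:
  crossover: matched, +6 (running total 6)
  crossover: matched, +6 (running total 12)
  trifurcation: matched, +6 (running total 18)
  island: matched, +4 (running total 22)
  bridge: matched, +4 (running total 26)
  trifurcation: matched, +6 (running total 32)
  trifurcation: not matched, +0
  island: matched, +4 (running total 36)
  island: not matched, +0
  bridge: not matched, +0
Total score = 36
Threshold = 16; verdict = identification

36


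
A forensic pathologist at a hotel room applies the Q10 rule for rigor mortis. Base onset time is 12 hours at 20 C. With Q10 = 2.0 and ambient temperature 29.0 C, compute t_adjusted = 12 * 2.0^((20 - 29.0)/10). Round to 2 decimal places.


Rigor mortis time adjustment:
Exponent = (T_ref - T_actual) / 10 = (20 - 29.0) / 10 = -0.9
Q10 factor = 2.0^-0.9 = 0.53589
t_adjusted = 12 * 0.53589 = 6.43 hours

6.43


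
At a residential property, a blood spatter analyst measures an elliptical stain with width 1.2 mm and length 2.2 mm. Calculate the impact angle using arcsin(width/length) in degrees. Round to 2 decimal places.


Blood spatter impact angle calculation:
width / length = 1.2 / 2.2 = 0.545455
angle = arcsin(0.545455)
angle = 33.06 degrees

33.06


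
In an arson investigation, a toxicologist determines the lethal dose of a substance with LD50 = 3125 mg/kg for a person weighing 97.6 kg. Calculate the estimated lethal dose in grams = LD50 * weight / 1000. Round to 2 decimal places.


Lethal dose calculation:
Lethal dose = LD50 * body_weight / 1000
= 3125 * 97.6 / 1000
= 305000 / 1000
= 305.00 g

305.00


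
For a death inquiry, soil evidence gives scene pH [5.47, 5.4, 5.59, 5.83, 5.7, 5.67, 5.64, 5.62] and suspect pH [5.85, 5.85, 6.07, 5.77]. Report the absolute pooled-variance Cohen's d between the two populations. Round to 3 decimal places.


Pooled-variance Cohen's d for soil pH comparison:
Scene mean = 44.92 / 8 = 5.615
Suspect mean = 23.54 / 4 = 5.885
Scene sample variance s_s^2 = 0.017857
Suspect sample variance s_c^2 = 0.016633
Pooled variance = ((n_s-1)*s_s^2 + (n_c-1)*s_c^2) / (n_s + n_c - 2) = 0.01749
Pooled SD = sqrt(0.01749) = 0.13225
Mean difference = -0.27
|d| = |-0.27| / 0.13225 = 2.042

2.042


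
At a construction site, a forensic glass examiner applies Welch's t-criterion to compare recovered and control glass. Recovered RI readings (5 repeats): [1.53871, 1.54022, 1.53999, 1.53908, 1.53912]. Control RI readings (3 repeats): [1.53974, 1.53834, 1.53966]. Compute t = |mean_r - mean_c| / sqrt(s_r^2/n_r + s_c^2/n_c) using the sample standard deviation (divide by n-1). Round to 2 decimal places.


Welch's t-criterion for glass RI comparison:
Recovered mean = sum / n_r = 7.69712 / 5 = 1.539424
Control mean = sum / n_c = 4.61774 / 3 = 1.5392467
Recovered sample variance s_r^2 = 4.1863e-07
Control sample variance s_c^2 = 6.18133e-07
Welch SE (unpooled) = sqrt(s_r^2/n_r + s_c^2/n_c) = sqrt(8.3726e-08 + 2.06044e-07) = sqrt(2.8977e-07) = 0.000538303
|mean_r - mean_c| = 0.000177333
t = 0.000177333 / 0.000538303 = 0.33

0.33


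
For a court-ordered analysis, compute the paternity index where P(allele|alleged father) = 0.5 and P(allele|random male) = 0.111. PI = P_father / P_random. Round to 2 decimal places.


Paternity Index calculation:
PI = P(allele|father) / P(allele|random)
PI = 0.5 / 0.111
PI = 4.50

4.50


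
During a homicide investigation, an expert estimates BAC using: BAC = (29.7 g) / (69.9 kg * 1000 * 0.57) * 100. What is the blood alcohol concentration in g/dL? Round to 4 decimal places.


Applying the Widmark formula:
BAC = (dose_g / (body_wt * 1000 * r)) * 100
Denominator = 69.9 * 1000 * 0.57 = 39843
BAC = (29.7 / 39843) * 100
BAC = 0.0745 g/dL

0.0745


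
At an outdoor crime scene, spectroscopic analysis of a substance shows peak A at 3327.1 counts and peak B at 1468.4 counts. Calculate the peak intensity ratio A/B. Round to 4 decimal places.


Spectral peak ratio:
Peak A = 3327.1 counts
Peak B = 1468.4 counts
Ratio = 3327.1 / 1468.4 = 2.2658

2.2658


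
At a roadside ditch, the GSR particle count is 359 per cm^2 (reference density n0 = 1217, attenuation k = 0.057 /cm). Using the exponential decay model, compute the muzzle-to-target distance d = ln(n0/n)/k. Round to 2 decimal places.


GSR distance calculation:
n0/n = 1217 / 359 = 3.389972
ln(n0/n) = 1.220822
d = 1.220822 / 0.057 = 21.42 cm

21.42


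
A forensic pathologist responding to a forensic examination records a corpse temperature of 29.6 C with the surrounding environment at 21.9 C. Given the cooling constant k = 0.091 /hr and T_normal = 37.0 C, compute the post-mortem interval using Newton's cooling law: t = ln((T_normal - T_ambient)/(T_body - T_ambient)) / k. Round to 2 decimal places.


Using Newton's law of cooling:
t = ln((T_normal - T_ambient) / (T_body - T_ambient)) / k
T_normal - T_ambient = 15.1
T_body - T_ambient = 7.7
Ratio = 1.961039
ln(ratio) = 0.673474
t = 0.673474 / 0.091 = 7.40 hours

7.40


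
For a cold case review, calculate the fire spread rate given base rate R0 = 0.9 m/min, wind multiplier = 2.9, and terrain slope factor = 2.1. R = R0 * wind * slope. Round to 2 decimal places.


Fire spread rate calculation:
R = R0 * wind_factor * slope_factor
= 0.9 * 2.9 * 2.1
= 2.61 * 2.1
= 5.48 m/min

5.48


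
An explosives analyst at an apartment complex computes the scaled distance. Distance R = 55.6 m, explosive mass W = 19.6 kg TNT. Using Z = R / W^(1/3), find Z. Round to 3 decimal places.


Scaled distance calculation:
W^(1/3) = 19.6^(1/3) = 2.696199
Z = R / W^(1/3) = 55.6 / 2.696199
Z = 20.622 m/kg^(1/3)

20.622


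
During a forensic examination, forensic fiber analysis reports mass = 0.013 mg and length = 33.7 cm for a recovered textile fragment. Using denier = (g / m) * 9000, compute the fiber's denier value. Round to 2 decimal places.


Denier calculation:
Mass in grams = 0.013 mg / 1000 = 0.000013 g
Length in meters = 33.7 cm / 100 = 0.337 m
Linear density = mass / length = 0.000013 / 0.337 = 0.00003858 g/m
Denier = (g/m) * 9000 = 0.00003858 * 9000 = 0.35

0.35


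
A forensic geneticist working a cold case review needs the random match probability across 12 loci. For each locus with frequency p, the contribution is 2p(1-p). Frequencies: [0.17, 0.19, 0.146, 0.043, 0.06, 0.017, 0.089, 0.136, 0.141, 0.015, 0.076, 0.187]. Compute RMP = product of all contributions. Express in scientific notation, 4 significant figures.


Computing RMP for 12 loci:
Locus 1: 2 * 0.17 * 0.83 = 0.2822
Locus 2: 2 * 0.19 * 0.81 = 0.3078
Locus 3: 2 * 0.146 * 0.854 = 0.249368
Locus 4: 2 * 0.043 * 0.957 = 0.082302
Locus 5: 2 * 0.06 * 0.94 = 0.1128
Locus 6: 2 * 0.017 * 0.983 = 0.033422
Locus 7: 2 * 0.089 * 0.911 = 0.162158
Locus 8: 2 * 0.136 * 0.864 = 0.235008
Locus 9: 2 * 0.141 * 0.859 = 0.242238
Locus 10: 2 * 0.015 * 0.985 = 0.02955
Locus 11: 2 * 0.076 * 0.924 = 0.140448
Locus 12: 2 * 0.187 * 0.813 = 0.304062
RMP = 7.829e-11

7.829e-11


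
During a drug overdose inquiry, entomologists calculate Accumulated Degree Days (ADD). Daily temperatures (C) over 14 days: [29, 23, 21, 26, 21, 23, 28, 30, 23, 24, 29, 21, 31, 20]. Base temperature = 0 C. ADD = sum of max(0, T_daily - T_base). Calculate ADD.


Computing ADD day by day:
Day 1: max(0, 29 - 0) = 29
Day 2: max(0, 23 - 0) = 23
Day 3: max(0, 21 - 0) = 21
Day 4: max(0, 26 - 0) = 26
Day 5: max(0, 21 - 0) = 21
Day 6: max(0, 23 - 0) = 23
Day 7: max(0, 28 - 0) = 28
Day 8: max(0, 30 - 0) = 30
Day 9: max(0, 23 - 0) = 23
Day 10: max(0, 24 - 0) = 24
Day 11: max(0, 29 - 0) = 29
Day 12: max(0, 21 - 0) = 21
Day 13: max(0, 31 - 0) = 31
Day 14: max(0, 20 - 0) = 20
Total ADD = 349

349


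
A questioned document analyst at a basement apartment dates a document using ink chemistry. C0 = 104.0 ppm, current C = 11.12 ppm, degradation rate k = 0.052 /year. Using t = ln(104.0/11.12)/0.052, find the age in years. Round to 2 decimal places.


Document age estimation:
C0/C = 104.0 / 11.12 = 9.352518
ln(C0/C) = 2.235646
t = 2.235646 / 0.052 = 42.99 years

42.99


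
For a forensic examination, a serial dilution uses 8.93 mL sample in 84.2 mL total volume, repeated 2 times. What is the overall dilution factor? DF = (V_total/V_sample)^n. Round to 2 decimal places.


Dilution factor calculation:
Single dilution = V_total / V_sample = 84.2 / 8.93 ≈ 9.428891
Number of dilutions = 2
Total DF = (84.2 / 8.93)^2 (full precision, rounded at the end) = 88.90

88.90


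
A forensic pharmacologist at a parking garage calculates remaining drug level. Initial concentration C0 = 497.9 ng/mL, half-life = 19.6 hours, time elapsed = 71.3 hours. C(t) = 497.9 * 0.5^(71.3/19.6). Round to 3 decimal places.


Drug concentration decay:
Number of half-lives = t / t_half = 71.3 / 19.6 = 3.637755
Decay factor = 0.5^3.637755 = 0.08033904
C(t) = 497.9 * 0.08033904 = 40.001 ng/mL

40.001


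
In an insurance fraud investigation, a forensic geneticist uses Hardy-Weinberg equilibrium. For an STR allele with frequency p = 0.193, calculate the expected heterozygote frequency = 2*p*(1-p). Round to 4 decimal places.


Hardy-Weinberg heterozygote frequency:
q = 1 - p = 1 - 0.193 = 0.807
2pq = 2 * 0.193 * 0.807 = 0.3115

0.3115


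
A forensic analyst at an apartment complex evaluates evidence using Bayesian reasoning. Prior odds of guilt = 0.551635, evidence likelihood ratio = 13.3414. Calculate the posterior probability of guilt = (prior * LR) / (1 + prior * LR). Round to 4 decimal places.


Bayesian evidence evaluation:
Posterior odds = prior_odds * LR = 0.551635 * 13.3414 = 7.359583
Posterior probability = posterior_odds / (1 + posterior_odds)
= 7.359583 / (1 + 7.359583)
= 7.359583 / 8.359583
= 0.8804

0.8804


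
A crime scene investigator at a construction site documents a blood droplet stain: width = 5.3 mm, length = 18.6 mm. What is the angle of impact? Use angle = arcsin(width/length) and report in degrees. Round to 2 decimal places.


Blood spatter impact angle calculation:
width / length = 5.3 / 18.6 = 0.284946
angle = arcsin(0.284946)
angle = 16.56 degrees

16.56


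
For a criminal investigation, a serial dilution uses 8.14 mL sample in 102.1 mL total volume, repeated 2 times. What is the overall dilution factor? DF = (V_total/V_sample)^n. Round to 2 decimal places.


Dilution factor calculation:
Single dilution = V_total / V_sample = 102.1 / 8.14 ≈ 12.542998
Number of dilutions = 2
Total DF = (102.1 / 8.14)^2 (full precision, rounded at the end) = 157.33

157.33


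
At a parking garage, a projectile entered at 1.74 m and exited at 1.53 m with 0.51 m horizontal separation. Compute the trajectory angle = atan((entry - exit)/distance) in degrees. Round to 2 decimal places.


Bullet trajectory angle:
Height difference = 1.74 - 1.53 = 0.21 m
angle = atan(0.21 / 0.51)
angle = atan(0.411765)
angle = 22.38 degrees

22.38


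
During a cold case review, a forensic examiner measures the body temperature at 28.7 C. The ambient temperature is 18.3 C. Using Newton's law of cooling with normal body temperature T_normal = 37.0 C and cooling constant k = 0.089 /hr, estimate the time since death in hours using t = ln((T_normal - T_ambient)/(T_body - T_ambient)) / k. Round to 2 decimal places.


Using Newton's law of cooling:
t = ln((T_normal - T_ambient) / (T_body - T_ambient)) / k
T_normal - T_ambient = 18.7
T_body - T_ambient = 10.4
Ratio = 1.798077
ln(ratio) = 0.586718
t = 0.586718 / 0.089 = 6.59 hours

6.59


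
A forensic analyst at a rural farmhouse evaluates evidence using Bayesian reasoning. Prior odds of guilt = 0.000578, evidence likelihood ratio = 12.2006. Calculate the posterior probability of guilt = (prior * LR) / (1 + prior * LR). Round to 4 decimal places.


Bayesian evidence evaluation:
Posterior odds = prior_odds * LR = 0.000578 * 12.2006 = 0.007051947
Posterior probability = posterior_odds / (1 + posterior_odds)
= 0.007051947 / (1 + 0.007051947)
= 0.007051947 / 1.007051947
= 0.0070

0.0070


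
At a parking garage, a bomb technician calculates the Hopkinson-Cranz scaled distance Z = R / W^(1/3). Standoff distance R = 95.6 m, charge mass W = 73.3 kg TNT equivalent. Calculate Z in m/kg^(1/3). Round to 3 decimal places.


Scaled distance calculation:
W^(1/3) = 73.3^(1/3) = 4.185056
Z = R / W^(1/3) = 95.6 / 4.185056
Z = 22.843 m/kg^(1/3)

22.843


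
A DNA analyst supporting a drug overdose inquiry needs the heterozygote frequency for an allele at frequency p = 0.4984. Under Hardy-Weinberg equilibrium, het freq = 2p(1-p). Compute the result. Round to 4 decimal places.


Hardy-Weinberg heterozygote frequency:
q = 1 - p = 1 - 0.4984 = 0.5016
2pq = 2 * 0.4984 * 0.5016 = 0.5000

0.5000


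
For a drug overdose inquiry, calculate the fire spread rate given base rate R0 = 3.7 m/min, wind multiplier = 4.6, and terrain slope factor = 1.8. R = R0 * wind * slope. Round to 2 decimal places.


Fire spread rate calculation:
R = R0 * wind_factor * slope_factor
= 3.7 * 4.6 * 1.8
= 17.02 * 1.8
= 30.64 m/min

30.64


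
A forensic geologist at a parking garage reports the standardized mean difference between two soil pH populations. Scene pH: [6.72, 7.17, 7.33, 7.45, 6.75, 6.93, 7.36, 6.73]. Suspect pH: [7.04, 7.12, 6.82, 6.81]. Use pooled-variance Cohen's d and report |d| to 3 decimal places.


Pooled-variance Cohen's d for soil pH comparison:
Scene mean = 56.44 / 8 = 7.055
Suspect mean = 27.79 / 4 = 6.9475
Scene sample variance s_s^2 = 0.094914
Suspect sample variance s_c^2 = 0.024492
Pooled variance = ((n_s-1)*s_s^2 + (n_c-1)*s_c^2) / (n_s + n_c - 2) = 0.073788
Pooled SD = sqrt(0.073788) = 0.271639
Mean difference = 0.1075
|d| = |0.1075| / 0.271639 = 0.396

0.396


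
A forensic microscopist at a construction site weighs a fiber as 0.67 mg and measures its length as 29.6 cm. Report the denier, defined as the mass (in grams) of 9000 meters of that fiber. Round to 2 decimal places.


Denier calculation:
Mass in grams = 0.67 mg / 1000 = 0.00067 g
Length in meters = 29.6 cm / 100 = 0.296 m
Linear density = mass / length = 0.00067 / 0.296 = 0.00226351 g/m
Denier = (g/m) * 9000 = 0.00226351 * 9000 = 20.37

20.37


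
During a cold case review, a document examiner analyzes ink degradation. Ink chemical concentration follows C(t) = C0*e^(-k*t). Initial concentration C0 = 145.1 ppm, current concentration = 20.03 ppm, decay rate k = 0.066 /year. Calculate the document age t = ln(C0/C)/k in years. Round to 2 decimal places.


Document age estimation:
C0/C = 145.1 / 20.03 = 7.244134
ln(C0/C) = 1.980192
t = 1.980192 / 0.066 = 30.00 years

30.00


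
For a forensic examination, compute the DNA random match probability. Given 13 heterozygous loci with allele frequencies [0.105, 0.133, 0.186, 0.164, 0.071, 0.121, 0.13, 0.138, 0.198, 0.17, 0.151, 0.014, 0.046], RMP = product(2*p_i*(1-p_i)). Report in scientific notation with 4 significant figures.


Computing RMP for 13 loci:
Locus 1: 2 * 0.105 * 0.895 = 0.18795
Locus 2: 2 * 0.133 * 0.867 = 0.230622
Locus 3: 2 * 0.186 * 0.814 = 0.302808
Locus 4: 2 * 0.164 * 0.836 = 0.274208
Locus 5: 2 * 0.071 * 0.929 = 0.131918
Locus 6: 2 * 0.121 * 0.879 = 0.212718
Locus 7: 2 * 0.13 * 0.87 = 0.2262
Locus 8: 2 * 0.138 * 0.862 = 0.237912
Locus 9: 2 * 0.198 * 0.802 = 0.317592
Locus 10: 2 * 0.17 * 0.83 = 0.2822
Locus 11: 2 * 0.151 * 0.849 = 0.256398
Locus 12: 2 * 0.014 * 0.986 = 0.027608
Locus 13: 2 * 0.046 * 0.954 = 0.087768
RMP = 3.026e-10

3.026e-10


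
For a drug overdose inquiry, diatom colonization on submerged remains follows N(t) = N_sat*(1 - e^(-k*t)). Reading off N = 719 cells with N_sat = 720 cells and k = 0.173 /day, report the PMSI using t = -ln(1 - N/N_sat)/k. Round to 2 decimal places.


PMSI from diatom colonization curve:
N / N_sat = 719 / 720 = 0.998611
1 - N/N_sat = 0.001389
ln(1 - N/N_sat) = -6.579171
t = -ln(1 - N/N_sat) / k = -(-6.579171) / 0.173 = 38.03 days

38.03


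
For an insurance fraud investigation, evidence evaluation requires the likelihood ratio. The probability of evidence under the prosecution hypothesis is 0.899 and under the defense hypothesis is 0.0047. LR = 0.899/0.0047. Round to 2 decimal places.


Likelihood ratio calculation:
LR = P(E|Hp) / P(E|Hd)
LR = 0.899 / 0.0047
LR = 191.28

191.28


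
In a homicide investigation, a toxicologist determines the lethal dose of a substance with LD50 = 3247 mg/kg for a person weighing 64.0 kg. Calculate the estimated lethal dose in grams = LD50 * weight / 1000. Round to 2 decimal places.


Lethal dose calculation:
Lethal dose = LD50 * body_weight / 1000
= 3247 * 64.0 / 1000
= 207808 / 1000
= 207.81 g

207.81


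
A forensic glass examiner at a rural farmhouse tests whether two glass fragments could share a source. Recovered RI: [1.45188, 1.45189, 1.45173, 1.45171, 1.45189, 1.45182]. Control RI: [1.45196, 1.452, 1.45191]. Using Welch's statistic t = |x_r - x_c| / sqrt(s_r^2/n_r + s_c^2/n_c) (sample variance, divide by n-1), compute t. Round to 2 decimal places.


Welch's t-criterion for glass RI comparison:
Recovered mean = sum / n_r = 8.71092 / 6 = 1.45182
Control mean = sum / n_c = 4.35587 / 3 = 1.4519567
Recovered sample variance s_r^2 = 6.72e-09
Control sample variance s_c^2 = 2.03333e-09
Welch SE (unpooled) = sqrt(s_r^2/n_r + s_c^2/n_c) = sqrt(1.12e-09 + 6.77778e-10) = sqrt(1.79778e-09) = 4.24002e-05
|mean_r - mean_c| = 0.000136667
t = 0.000136667 / 4.24002e-05 = 3.22

3.22


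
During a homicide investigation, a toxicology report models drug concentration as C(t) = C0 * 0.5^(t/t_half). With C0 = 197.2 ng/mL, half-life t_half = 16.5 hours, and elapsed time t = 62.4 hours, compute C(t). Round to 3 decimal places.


Drug concentration decay:
Number of half-lives = t / t_half = 62.4 / 16.5 = 3.781818
Decay factor = 0.5^3.781818 = 0.07270417
C(t) = 197.2 * 0.07270417 = 14.337 ng/mL

14.337


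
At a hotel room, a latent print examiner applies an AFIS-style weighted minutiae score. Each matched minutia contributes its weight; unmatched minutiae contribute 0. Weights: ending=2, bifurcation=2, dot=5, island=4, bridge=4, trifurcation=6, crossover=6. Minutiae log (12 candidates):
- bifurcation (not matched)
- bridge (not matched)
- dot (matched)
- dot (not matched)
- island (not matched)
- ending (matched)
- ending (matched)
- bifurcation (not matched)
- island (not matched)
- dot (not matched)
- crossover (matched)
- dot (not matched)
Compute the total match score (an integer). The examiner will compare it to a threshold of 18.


Weighted minutiae match score:
  bifurcation: not matched, +0
  bridge: not matched, +0
  dot: matched, +5 (running total 5)
  dot: not matched, +0
  island: not matched, +0
  ending: matched, +2 (running total 7)
  ending: matched, +2 (running total 9)
  bifurcation: not matched, +0
  island: not matched, +0
  dot: not matched, +0
  crossover: matched, +6 (running total 15)
  dot: not matched, +0
Total score = 15
Threshold = 18; verdict = inconclusive

15


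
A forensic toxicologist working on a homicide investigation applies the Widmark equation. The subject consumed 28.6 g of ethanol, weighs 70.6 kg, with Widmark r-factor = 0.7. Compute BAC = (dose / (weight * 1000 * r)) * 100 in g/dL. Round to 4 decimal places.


Applying the Widmark formula:
BAC = (dose_g / (body_wt * 1000 * r)) * 100
Denominator = 70.6 * 1000 * 0.7 = 49420
BAC = (28.6 / 49420) * 100
BAC = 0.0579 g/dL

0.0579


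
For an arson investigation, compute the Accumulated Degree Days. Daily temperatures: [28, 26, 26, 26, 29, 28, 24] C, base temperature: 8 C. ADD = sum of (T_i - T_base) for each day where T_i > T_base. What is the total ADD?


Computing ADD day by day:
Day 1: max(0, 28 - 8) = 20
Day 2: max(0, 26 - 8) = 18
Day 3: max(0, 26 - 8) = 18
Day 4: max(0, 26 - 8) = 18
Day 5: max(0, 29 - 8) = 21
Day 6: max(0, 28 - 8) = 20
Day 7: max(0, 24 - 8) = 16
Total ADD = 131

131


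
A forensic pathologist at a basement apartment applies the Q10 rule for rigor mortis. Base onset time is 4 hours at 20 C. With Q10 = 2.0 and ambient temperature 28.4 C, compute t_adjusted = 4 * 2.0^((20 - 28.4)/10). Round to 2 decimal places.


Rigor mortis time adjustment:
Exponent = (T_ref - T_actual) / 10 = (20 - 28.4) / 10 = -0.84
Q10 factor = 2.0^-0.84 = 0.55864
t_adjusted = 4 * 0.55864 = 2.23 hours

2.23


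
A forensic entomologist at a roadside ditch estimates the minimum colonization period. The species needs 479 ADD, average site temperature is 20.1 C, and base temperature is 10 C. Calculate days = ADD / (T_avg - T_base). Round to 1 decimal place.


Insect development time:
Effective temperature = avg_temp - T_base = 20.1 - 10 = 10.1 C
Days = ADD / effective_temp = 479 / 10.1 = 47.4 days

47.4


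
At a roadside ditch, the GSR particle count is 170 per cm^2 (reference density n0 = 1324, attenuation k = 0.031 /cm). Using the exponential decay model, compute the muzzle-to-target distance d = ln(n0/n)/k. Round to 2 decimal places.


GSR distance calculation:
n0/n = 1324 / 170 = 7.788235
ln(n0/n) = 2.052614
d = 2.052614 / 0.031 = 66.21 cm

66.21


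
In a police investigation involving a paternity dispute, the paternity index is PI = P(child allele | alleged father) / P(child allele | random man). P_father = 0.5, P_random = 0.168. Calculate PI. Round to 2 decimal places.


Paternity Index calculation:
PI = P(allele|father) / P(allele|random)
PI = 0.5 / 0.168
PI = 2.98

2.98


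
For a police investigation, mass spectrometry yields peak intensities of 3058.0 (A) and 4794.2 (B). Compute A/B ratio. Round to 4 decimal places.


Spectral peak ratio:
Peak A = 3058.0 counts
Peak B = 4794.2 counts
Ratio = 3058.0 / 4794.2 = 0.6379

0.6379


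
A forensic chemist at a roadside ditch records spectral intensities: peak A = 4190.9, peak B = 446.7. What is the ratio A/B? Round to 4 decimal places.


Spectral peak ratio:
Peak A = 4190.9 counts
Peak B = 446.7 counts
Ratio = 4190.9 / 446.7 = 9.3819

9.3819


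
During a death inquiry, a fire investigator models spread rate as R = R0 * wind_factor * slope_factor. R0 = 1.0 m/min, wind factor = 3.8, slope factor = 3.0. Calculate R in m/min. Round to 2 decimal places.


Fire spread rate calculation:
R = R0 * wind_factor * slope_factor
= 1.0 * 3.8 * 3.0
= 3.8 * 3.0
= 11.40 m/min

11.40


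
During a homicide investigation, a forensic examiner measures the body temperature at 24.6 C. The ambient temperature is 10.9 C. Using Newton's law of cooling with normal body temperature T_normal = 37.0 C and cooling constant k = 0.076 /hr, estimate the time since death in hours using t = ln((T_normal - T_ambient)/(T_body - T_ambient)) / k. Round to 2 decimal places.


Using Newton's law of cooling:
t = ln((T_normal - T_ambient) / (T_body - T_ambient)) / k
T_normal - T_ambient = 26.1
T_body - T_ambient = 13.7
Ratio = 1.905109
ln(ratio) = 0.644539
t = 0.644539 / 0.076 = 8.48 hours

8.48


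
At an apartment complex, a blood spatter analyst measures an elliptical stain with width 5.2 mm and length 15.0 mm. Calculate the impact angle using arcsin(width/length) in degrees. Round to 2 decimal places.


Blood spatter impact angle calculation:
width / length = 5.2 / 15.0 = 0.346667
angle = arcsin(0.346667)
angle = 20.28 degrees

20.28


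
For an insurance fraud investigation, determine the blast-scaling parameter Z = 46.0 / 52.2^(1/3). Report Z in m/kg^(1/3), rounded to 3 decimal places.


Scaled distance calculation:
W^(1/3) = 52.2^(1/3) = 3.73729
Z = R / W^(1/3) = 46.0 / 3.73729
Z = 12.308 m/kg^(1/3)

12.308


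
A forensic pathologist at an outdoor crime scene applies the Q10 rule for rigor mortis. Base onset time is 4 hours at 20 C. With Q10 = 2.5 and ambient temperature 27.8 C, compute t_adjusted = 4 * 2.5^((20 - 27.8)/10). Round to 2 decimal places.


Rigor mortis time adjustment:
Exponent = (T_ref - T_actual) / 10 = (20 - 27.8) / 10 = -0.78
Q10 factor = 2.5^-0.78 = 0.48934
t_adjusted = 4 * 0.48934 = 1.96 hours

1.96


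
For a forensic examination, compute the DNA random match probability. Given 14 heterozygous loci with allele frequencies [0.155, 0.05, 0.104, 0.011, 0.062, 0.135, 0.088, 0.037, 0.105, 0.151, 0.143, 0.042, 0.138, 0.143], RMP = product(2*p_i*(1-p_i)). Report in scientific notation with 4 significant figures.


Computing RMP for 14 loci:
Locus 1: 2 * 0.155 * 0.845 = 0.26195
Locus 2: 2 * 0.05 * 0.95 = 0.095
Locus 3: 2 * 0.104 * 0.896 = 0.186368
Locus 4: 2 * 0.011 * 0.989 = 0.021758
Locus 5: 2 * 0.062 * 0.938 = 0.116312
Locus 6: 2 * 0.135 * 0.865 = 0.23355
Locus 7: 2 * 0.088 * 0.912 = 0.160512
Locus 8: 2 * 0.037 * 0.963 = 0.071262
Locus 9: 2 * 0.105 * 0.895 = 0.18795
Locus 10: 2 * 0.151 * 0.849 = 0.256398
Locus 11: 2 * 0.143 * 0.857 = 0.245102
Locus 12: 2 * 0.042 * 0.958 = 0.080472
Locus 13: 2 * 0.138 * 0.862 = 0.237912
Locus 14: 2 * 0.143 * 0.857 = 0.245102
RMP = 1.738e-12

1.738e-12
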